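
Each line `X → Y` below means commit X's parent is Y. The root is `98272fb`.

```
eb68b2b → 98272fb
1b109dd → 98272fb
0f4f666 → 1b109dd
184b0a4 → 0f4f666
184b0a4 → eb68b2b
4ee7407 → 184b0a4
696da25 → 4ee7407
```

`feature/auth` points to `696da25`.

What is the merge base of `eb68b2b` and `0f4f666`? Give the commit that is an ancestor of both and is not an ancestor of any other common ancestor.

Ancestors of eb68b2b: {98272fb, eb68b2b}.
Ancestors of 0f4f666: {0f4f666, 1b109dd, 98272fb}.
Common ancestors: {98272fb}.
The only common ancestor is 98272fb, so it is the merge base.

98272fb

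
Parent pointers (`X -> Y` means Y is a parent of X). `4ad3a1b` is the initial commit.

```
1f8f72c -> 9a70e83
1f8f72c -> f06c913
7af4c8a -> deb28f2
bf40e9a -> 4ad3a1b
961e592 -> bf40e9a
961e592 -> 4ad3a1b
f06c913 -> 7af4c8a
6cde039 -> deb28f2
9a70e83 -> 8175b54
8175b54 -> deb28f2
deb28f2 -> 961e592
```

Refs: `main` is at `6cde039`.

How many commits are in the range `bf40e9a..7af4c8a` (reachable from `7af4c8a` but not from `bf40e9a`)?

3

Reachable from 7af4c8a: {4ad3a1b, 7af4c8a, 961e592, bf40e9a, deb28f2}.
Reachable from bf40e9a: {4ad3a1b, bf40e9a}.
In 7af4c8a's history but not bf40e9a's: {7af4c8a, 961e592, deb28f2} — 3 commits.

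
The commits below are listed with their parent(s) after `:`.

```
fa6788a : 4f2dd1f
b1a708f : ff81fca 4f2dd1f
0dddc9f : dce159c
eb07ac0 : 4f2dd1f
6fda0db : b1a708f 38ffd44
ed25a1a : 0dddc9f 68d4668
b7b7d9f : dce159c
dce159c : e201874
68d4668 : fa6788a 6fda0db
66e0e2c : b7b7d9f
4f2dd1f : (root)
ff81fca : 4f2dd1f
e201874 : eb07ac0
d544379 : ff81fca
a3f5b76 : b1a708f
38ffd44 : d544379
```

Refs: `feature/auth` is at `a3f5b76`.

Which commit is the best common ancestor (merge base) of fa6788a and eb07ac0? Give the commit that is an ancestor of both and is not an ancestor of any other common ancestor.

Ancestors of fa6788a: {4f2dd1f, fa6788a}.
Ancestors of eb07ac0: {4f2dd1f, eb07ac0}.
Common ancestors: {4f2dd1f}.
The only common ancestor is 4f2dd1f, so it is the merge base.

4f2dd1f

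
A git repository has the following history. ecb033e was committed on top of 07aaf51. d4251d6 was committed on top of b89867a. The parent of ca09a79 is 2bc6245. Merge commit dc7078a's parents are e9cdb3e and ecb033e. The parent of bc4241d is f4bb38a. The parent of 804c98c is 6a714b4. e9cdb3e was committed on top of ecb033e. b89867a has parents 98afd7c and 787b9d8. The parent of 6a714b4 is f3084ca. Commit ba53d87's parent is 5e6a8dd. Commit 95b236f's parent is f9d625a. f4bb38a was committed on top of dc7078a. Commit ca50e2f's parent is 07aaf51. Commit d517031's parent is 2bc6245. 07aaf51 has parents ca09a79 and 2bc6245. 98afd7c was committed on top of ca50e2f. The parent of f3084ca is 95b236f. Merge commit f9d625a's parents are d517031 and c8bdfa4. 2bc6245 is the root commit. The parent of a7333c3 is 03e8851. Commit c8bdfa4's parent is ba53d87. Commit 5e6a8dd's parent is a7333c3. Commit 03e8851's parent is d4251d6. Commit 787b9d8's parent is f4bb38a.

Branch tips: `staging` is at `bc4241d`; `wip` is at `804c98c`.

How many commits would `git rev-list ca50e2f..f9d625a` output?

15

Reachable from f9d625a: {03e8851, 07aaf51, 2bc6245, 5e6a8dd, 787b9d8, 98afd7c, a7333c3, b89867a, ba53d87, c8bdfa4, ca09a79, ca50e2f, d4251d6, d517031, dc7078a, e9cdb3e, ecb033e, f4bb38a, f9d625a}.
Reachable from ca50e2f: {07aaf51, 2bc6245, ca09a79, ca50e2f}.
In f9d625a's history but not ca50e2f's: {03e8851, 5e6a8dd, 787b9d8, 98afd7c, a7333c3, b89867a, ba53d87, c8bdfa4, d4251d6, d517031, dc7078a, e9cdb3e, ecb033e, f4bb38a, f9d625a} — 15 commits.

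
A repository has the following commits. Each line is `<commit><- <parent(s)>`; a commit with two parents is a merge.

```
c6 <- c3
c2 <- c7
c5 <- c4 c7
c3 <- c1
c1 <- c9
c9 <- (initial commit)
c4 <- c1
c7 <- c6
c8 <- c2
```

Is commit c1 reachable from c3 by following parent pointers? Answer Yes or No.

Ancestors of c3 (commits reachable by following parents): {c1, c3, c9}.
c1 is in that set, so it is an ancestor of c3.

Yes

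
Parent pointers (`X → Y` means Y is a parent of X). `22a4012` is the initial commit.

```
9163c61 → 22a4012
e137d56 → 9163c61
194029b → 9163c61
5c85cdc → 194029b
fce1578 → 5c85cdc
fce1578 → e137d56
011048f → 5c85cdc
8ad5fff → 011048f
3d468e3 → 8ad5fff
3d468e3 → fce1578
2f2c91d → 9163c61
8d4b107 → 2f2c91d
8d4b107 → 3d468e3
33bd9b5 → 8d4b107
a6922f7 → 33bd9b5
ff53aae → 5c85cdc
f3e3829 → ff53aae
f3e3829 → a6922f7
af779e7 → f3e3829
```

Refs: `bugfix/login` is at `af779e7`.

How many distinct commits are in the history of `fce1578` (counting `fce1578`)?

Walking parent pointers from fce1578: reachable set = {194029b, 22a4012, 5c85cdc, 9163c61, e137d56, fce1578}.
That is 6 commits.

6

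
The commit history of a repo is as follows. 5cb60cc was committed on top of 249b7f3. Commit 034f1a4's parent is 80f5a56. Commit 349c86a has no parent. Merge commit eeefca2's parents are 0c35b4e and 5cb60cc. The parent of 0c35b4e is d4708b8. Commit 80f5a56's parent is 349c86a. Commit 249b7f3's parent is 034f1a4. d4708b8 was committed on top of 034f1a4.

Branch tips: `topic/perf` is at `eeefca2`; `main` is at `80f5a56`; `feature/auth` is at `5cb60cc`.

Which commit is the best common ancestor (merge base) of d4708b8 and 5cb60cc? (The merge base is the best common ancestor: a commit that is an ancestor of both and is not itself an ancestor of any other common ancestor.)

034f1a4

Ancestors of d4708b8: {034f1a4, 349c86a, 80f5a56, d4708b8}.
Ancestors of 5cb60cc: {034f1a4, 249b7f3, 349c86a, 5cb60cc, 80f5a56}.
Common ancestors: {034f1a4, 349c86a, 80f5a56}.
Among these, 034f1a4 is not an ancestor of any other common ancestor — it is the merge base.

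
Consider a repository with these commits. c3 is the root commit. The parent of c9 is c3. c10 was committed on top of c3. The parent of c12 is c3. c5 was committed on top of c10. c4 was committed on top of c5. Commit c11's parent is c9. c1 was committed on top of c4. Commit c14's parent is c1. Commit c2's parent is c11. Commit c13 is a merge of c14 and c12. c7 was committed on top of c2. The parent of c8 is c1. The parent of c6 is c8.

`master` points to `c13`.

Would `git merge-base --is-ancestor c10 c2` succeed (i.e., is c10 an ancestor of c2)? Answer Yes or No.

No

Ancestors of c2: {c11, c2, c3, c9}.
c10 is not in that set, so it is not an ancestor of c2.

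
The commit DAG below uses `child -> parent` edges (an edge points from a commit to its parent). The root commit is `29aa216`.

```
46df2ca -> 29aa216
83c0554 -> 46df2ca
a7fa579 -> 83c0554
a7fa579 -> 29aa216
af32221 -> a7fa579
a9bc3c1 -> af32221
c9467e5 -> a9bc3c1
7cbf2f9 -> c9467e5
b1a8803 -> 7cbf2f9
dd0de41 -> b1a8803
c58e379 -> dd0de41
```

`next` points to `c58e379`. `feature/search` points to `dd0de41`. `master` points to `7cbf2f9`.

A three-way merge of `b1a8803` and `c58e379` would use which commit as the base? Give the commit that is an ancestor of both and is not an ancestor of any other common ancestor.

b1a8803

Ancestors of b1a8803: {29aa216, 46df2ca, 7cbf2f9, 83c0554, a7fa579, a9bc3c1, af32221, b1a8803, c9467e5}.
Ancestors of c58e379: {29aa216, 46df2ca, 7cbf2f9, 83c0554, a7fa579, a9bc3c1, af32221, b1a8803, c58e379, c9467e5, dd0de41}.
Common ancestors: {29aa216, 46df2ca, 7cbf2f9, 83c0554, a7fa579, a9bc3c1, af32221, b1a8803, c9467e5}.
Among these, b1a8803 is not an ancestor of any other common ancestor — it is the merge base.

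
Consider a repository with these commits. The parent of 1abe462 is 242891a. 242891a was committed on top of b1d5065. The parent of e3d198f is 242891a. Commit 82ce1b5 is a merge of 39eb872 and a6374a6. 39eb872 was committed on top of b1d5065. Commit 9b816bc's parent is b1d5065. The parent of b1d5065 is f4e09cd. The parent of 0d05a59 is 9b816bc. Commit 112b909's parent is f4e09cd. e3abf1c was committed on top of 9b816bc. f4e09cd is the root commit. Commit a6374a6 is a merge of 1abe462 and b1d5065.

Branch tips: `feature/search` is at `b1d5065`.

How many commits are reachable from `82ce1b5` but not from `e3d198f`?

4

Reachable from 82ce1b5: {1abe462, 242891a, 39eb872, 82ce1b5, a6374a6, b1d5065, f4e09cd}.
Reachable from e3d198f: {242891a, b1d5065, e3d198f, f4e09cd}.
In 82ce1b5's history but not e3d198f's: {1abe462, 39eb872, 82ce1b5, a6374a6} — 4 commits.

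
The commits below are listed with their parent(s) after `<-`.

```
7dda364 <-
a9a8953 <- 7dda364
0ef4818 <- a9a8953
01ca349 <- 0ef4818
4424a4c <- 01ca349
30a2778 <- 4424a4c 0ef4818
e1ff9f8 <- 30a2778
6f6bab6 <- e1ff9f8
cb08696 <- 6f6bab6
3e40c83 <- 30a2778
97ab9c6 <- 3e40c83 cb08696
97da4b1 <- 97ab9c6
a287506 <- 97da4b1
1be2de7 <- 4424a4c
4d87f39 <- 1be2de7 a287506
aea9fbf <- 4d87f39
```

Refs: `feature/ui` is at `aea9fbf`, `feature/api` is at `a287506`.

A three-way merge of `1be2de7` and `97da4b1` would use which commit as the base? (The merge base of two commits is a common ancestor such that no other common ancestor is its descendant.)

Ancestors of 1be2de7: {01ca349, 0ef4818, 1be2de7, 4424a4c, 7dda364, a9a8953}.
Ancestors of 97da4b1: {01ca349, 0ef4818, 30a2778, 3e40c83, 4424a4c, 6f6bab6, 7dda364, 97ab9c6, 97da4b1, a9a8953, cb08696, e1ff9f8}.
Common ancestors: {01ca349, 0ef4818, 4424a4c, 7dda364, a9a8953}.
Among these, 4424a4c is not an ancestor of any other common ancestor — it is the merge base.

4424a4c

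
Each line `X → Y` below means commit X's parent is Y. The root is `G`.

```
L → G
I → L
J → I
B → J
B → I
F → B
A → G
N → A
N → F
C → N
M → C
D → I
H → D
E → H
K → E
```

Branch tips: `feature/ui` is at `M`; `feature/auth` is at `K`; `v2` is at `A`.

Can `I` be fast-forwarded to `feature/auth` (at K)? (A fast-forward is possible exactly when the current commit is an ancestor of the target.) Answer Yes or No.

Yes

A fast-forward from I to K is possible iff I is an ancestor of K.
Ancestors of K: {D, E, G, H, I, K, L}.
I is among them, so fast-forward is possible.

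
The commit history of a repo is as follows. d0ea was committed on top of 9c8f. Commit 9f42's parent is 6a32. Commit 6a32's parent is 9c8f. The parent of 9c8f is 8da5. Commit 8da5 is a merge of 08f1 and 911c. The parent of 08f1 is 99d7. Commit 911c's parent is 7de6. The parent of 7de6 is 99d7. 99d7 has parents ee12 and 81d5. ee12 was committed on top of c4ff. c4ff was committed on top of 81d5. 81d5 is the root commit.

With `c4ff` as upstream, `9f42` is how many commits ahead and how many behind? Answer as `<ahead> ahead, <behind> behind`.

Reachable from 9f42: {08f1, 6a32, 7de6, 81d5, 8da5, 911c, 99d7, 9c8f, 9f42, c4ff, ee12}.
Reachable from c4ff: {81d5, c4ff}.
Only in 9f42's history (ahead): {08f1, 6a32, 7de6, 8da5, 911c, 99d7, 9c8f, 9f42, ee12} — 9.
Only in c4ff's history (behind): {} — 0.

9 ahead, 0 behind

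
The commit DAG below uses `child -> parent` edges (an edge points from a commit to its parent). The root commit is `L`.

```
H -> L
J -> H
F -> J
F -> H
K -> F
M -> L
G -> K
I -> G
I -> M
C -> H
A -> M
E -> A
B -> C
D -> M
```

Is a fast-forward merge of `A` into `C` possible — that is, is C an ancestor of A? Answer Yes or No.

No

A fast-forward from C to A is possible iff C is an ancestor of A.
Ancestors of A: {A, L, M}.
C is not among them, so fast-forward is not possible.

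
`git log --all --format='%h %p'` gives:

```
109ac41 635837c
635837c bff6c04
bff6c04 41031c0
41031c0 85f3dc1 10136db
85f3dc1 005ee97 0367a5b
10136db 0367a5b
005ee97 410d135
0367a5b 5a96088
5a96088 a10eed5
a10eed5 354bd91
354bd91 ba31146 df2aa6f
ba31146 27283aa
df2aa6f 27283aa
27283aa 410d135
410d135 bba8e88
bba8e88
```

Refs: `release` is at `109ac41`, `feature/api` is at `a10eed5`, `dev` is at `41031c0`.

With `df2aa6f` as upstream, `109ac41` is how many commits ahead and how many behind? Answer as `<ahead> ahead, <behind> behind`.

12 ahead, 0 behind

Reachable from 109ac41: {005ee97, 0367a5b, 10136db, 109ac41, 27283aa, 354bd91, 41031c0, 410d135, 5a96088, 635837c, 85f3dc1, a10eed5, ba31146, bba8e88, bff6c04, df2aa6f}.
Reachable from df2aa6f: {27283aa, 410d135, bba8e88, df2aa6f}.
Only in 109ac41's history (ahead): {005ee97, 0367a5b, 10136db, 109ac41, 354bd91, 41031c0, 5a96088, 635837c, 85f3dc1, a10eed5, ba31146, bff6c04} — 12.
Only in df2aa6f's history (behind): {} — 0.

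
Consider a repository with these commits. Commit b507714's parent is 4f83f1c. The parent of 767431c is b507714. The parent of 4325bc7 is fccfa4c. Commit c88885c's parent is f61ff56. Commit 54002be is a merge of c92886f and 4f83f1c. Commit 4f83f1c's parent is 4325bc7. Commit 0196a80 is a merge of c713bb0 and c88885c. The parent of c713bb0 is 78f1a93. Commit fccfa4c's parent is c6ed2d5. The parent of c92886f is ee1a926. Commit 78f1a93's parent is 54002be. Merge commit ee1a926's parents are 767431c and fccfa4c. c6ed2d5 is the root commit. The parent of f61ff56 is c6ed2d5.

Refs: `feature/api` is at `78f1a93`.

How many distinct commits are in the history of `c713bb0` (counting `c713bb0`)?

11

Walking parent pointers from c713bb0: reachable set = {4325bc7, 4f83f1c, 54002be, 767431c, 78f1a93, b507714, c6ed2d5, c713bb0, c92886f, ee1a926, fccfa4c}.
That is 11 commits.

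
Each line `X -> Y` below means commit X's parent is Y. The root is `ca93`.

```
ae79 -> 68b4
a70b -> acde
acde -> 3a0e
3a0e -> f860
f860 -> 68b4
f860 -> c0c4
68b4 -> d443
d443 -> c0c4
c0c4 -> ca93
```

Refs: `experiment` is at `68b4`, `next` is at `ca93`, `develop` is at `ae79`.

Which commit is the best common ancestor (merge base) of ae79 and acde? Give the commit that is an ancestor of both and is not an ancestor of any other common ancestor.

Ancestors of ae79: {68b4, ae79, c0c4, ca93, d443}.
Ancestors of acde: {3a0e, 68b4, acde, c0c4, ca93, d443, f860}.
Common ancestors: {68b4, c0c4, ca93, d443}.
Among these, 68b4 is not an ancestor of any other common ancestor — it is the merge base.

68b4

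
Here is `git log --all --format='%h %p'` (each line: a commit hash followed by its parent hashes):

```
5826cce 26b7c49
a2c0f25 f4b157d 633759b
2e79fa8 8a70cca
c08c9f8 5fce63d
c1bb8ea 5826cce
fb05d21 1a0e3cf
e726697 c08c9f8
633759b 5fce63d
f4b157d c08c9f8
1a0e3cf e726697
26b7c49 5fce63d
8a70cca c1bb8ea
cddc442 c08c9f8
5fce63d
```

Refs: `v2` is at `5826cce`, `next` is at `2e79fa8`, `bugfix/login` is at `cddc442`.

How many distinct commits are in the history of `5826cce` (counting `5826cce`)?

3

Walking parent pointers from 5826cce: reachable set = {26b7c49, 5826cce, 5fce63d}.
That is 3 commits.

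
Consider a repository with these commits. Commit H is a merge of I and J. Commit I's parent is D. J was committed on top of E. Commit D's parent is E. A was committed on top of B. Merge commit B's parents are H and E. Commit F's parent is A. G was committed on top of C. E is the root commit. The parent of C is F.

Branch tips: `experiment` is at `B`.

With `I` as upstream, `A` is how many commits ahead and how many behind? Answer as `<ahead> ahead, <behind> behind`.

4 ahead, 0 behind

Reachable from A: {A, B, D, E, H, I, J}.
Reachable from I: {D, E, I}.
Only in A's history (ahead): {A, B, H, J} — 4.
Only in I's history (behind): {} — 0.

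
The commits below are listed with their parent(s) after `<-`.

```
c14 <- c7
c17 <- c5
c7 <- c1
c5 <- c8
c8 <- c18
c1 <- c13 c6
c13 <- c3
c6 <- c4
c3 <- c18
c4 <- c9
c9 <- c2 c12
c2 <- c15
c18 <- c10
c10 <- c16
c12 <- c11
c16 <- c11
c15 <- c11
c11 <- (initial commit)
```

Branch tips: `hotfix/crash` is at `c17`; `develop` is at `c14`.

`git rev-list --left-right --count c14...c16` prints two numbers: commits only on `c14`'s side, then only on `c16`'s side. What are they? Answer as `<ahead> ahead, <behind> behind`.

Reachable from c14: {c1, c10, c11, c12, c13, c14, c15, c16, c18, c2, c3, c4, c6, c7, c9}.
Reachable from c16: {c11, c16}.
Only in c14's history (ahead): {c1, c10, c12, c13, c14, c15, c18, c2, c3, c4, c6, c7, c9} — 13.
Only in c16's history (behind): {} — 0.

13 ahead, 0 behind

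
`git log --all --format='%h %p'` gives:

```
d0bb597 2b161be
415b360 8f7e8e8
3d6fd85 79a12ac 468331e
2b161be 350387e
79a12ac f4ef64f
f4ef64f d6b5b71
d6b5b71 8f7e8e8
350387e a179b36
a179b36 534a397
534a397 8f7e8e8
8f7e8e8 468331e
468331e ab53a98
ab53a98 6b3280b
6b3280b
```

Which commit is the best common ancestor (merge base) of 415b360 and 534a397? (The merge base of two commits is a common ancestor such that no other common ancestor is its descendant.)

Ancestors of 415b360: {415b360, 468331e, 6b3280b, 8f7e8e8, ab53a98}.
Ancestors of 534a397: {468331e, 534a397, 6b3280b, 8f7e8e8, ab53a98}.
Common ancestors: {468331e, 6b3280b, 8f7e8e8, ab53a98}.
Among these, 8f7e8e8 is not an ancestor of any other common ancestor — it is the merge base.

8f7e8e8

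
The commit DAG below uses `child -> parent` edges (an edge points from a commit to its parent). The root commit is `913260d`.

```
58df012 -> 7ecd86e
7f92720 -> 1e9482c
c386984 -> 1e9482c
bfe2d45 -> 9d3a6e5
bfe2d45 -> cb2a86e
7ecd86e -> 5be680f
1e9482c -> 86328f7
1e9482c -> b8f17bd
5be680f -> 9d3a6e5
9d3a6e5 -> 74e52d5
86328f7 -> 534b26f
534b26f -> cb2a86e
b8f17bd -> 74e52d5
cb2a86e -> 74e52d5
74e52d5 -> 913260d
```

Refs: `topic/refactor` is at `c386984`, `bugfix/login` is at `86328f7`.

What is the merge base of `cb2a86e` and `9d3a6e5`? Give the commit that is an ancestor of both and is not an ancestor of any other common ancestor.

Ancestors of cb2a86e: {74e52d5, 913260d, cb2a86e}.
Ancestors of 9d3a6e5: {74e52d5, 913260d, 9d3a6e5}.
Common ancestors: {74e52d5, 913260d}.
Among these, 74e52d5 is not an ancestor of any other common ancestor — it is the merge base.

74e52d5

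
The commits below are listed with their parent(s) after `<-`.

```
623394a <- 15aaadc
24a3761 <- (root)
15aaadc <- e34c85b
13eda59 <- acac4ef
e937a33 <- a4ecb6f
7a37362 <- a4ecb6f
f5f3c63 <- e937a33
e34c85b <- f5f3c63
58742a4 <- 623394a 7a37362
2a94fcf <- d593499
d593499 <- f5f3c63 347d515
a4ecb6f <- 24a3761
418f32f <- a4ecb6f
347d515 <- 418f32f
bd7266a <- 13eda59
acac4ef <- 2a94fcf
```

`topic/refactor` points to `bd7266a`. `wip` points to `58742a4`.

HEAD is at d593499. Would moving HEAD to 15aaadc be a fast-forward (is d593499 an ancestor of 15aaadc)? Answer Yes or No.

No

A fast-forward from d593499 to 15aaadc is possible iff d593499 is an ancestor of 15aaadc.
Ancestors of 15aaadc: {15aaadc, 24a3761, a4ecb6f, e34c85b, e937a33, f5f3c63}.
d593499 is not among them, so fast-forward is not possible.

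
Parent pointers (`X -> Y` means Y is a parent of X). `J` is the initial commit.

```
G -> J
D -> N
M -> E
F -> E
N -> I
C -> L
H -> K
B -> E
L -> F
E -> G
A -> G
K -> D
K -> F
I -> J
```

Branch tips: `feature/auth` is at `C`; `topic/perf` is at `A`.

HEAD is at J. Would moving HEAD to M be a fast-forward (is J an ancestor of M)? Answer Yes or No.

Yes

A fast-forward from J to M is possible iff J is an ancestor of M.
Ancestors of M: {E, G, J, M}.
J is among them, so fast-forward is possible.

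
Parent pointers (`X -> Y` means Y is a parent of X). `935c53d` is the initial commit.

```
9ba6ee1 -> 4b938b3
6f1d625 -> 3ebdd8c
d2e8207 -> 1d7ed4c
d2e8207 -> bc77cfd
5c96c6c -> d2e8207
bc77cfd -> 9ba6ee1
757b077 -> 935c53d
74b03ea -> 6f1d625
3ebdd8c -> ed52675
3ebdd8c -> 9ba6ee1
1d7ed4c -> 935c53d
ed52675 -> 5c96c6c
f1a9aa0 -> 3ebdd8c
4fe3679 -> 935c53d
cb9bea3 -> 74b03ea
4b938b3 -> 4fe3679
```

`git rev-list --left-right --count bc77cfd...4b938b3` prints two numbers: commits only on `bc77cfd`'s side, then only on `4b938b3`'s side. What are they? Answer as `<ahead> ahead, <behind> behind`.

2 ahead, 0 behind

Reachable from bc77cfd: {4b938b3, 4fe3679, 935c53d, 9ba6ee1, bc77cfd}.
Reachable from 4b938b3: {4b938b3, 4fe3679, 935c53d}.
Only in bc77cfd's history (ahead): {9ba6ee1, bc77cfd} — 2.
Only in 4b938b3's history (behind): {} — 0.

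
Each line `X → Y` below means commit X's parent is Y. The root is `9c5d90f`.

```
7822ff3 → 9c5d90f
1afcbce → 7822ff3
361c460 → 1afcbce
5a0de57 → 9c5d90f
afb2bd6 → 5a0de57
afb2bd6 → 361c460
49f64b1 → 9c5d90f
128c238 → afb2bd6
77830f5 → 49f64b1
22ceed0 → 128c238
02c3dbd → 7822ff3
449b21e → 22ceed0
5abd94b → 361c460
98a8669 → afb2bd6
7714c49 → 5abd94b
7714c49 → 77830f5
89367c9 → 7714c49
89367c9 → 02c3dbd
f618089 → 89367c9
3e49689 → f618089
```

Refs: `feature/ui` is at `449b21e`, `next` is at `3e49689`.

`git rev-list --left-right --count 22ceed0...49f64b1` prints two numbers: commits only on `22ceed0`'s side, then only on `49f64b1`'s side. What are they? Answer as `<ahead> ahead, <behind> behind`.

Reachable from 22ceed0: {128c238, 1afcbce, 22ceed0, 361c460, 5a0de57, 7822ff3, 9c5d90f, afb2bd6}.
Reachable from 49f64b1: {49f64b1, 9c5d90f}.
Only in 22ceed0's history (ahead): {128c238, 1afcbce, 22ceed0, 361c460, 5a0de57, 7822ff3, afb2bd6} — 7.
Only in 49f64b1's history (behind): {49f64b1} — 1.

7 ahead, 1 behind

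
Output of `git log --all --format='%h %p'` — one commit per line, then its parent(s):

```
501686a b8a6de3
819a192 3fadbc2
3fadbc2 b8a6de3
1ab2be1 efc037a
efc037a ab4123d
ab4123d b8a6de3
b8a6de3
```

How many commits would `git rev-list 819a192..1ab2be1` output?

3

Reachable from 1ab2be1: {1ab2be1, ab4123d, b8a6de3, efc037a}.
Reachable from 819a192: {3fadbc2, 819a192, b8a6de3}.
In 1ab2be1's history but not 819a192's: {1ab2be1, ab4123d, efc037a} — 3 commits.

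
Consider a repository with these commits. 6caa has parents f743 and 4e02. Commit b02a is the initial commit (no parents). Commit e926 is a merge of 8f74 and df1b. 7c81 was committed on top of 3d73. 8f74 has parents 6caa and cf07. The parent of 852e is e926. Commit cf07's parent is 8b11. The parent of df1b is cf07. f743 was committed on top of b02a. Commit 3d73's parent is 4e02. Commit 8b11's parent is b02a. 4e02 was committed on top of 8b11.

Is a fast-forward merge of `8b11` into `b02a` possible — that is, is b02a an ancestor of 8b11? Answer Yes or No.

A fast-forward from b02a to 8b11 is possible iff b02a is an ancestor of 8b11.
Ancestors of 8b11: {8b11, b02a}.
b02a is among them, so fast-forward is possible.

Yes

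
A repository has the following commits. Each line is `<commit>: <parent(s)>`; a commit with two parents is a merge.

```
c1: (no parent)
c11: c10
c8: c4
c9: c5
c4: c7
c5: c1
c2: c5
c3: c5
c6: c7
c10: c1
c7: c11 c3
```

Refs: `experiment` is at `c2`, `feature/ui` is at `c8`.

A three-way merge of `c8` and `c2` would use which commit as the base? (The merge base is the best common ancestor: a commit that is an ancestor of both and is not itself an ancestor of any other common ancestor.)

Ancestors of c8: {c1, c10, c11, c3, c4, c5, c7, c8}.
Ancestors of c2: {c1, c2, c5}.
Common ancestors: {c1, c5}.
Among these, c5 is not an ancestor of any other common ancestor — it is the merge base.

c5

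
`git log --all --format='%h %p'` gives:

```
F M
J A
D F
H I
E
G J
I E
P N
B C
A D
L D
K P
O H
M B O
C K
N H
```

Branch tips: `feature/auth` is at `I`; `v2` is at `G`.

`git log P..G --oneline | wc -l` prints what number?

Reachable from G: {A, B, C, D, E, F, G, H, I, J, K, M, N, O, P}.
Reachable from P: {E, H, I, N, P}.
In G's history but not P's: {A, B, C, D, F, G, J, K, M, O} — 10 commits.

10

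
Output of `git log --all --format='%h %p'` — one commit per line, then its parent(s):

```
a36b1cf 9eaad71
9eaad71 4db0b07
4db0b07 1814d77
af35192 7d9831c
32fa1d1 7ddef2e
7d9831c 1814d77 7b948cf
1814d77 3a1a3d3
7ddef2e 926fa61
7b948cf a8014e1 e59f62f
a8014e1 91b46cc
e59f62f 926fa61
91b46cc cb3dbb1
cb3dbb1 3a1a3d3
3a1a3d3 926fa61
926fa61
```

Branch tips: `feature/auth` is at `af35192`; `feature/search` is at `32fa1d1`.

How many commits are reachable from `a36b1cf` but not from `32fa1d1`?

5

Reachable from a36b1cf: {1814d77, 3a1a3d3, 4db0b07, 926fa61, 9eaad71, a36b1cf}.
Reachable from 32fa1d1: {32fa1d1, 7ddef2e, 926fa61}.
In a36b1cf's history but not 32fa1d1's: {1814d77, 3a1a3d3, 4db0b07, 9eaad71, a36b1cf} — 5 commits.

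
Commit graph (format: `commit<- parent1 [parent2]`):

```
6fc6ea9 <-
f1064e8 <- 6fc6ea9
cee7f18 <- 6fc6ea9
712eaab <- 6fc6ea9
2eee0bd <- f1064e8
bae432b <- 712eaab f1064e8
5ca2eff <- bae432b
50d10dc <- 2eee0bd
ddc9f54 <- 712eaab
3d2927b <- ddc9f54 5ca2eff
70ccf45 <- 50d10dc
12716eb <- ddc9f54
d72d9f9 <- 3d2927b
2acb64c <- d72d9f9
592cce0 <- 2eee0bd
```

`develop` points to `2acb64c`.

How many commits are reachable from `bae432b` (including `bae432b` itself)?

Walking parent pointers from bae432b: reachable set = {6fc6ea9, 712eaab, bae432b, f1064e8}.
That is 4 commits.

4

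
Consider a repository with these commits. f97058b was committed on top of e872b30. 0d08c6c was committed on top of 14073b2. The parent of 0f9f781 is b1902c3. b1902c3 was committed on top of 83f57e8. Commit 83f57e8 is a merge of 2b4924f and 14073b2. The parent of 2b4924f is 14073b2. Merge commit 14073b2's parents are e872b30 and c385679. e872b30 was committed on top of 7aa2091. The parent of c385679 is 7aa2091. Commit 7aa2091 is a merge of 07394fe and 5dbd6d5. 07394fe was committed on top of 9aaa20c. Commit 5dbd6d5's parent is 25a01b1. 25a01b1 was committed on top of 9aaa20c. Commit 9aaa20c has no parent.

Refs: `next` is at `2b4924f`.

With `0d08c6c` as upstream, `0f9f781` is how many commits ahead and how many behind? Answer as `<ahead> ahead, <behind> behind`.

Reachable from 0f9f781: {07394fe, 0f9f781, 14073b2, 25a01b1, 2b4924f, 5dbd6d5, 7aa2091, 83f57e8, 9aaa20c, b1902c3, c385679, e872b30}.
Reachable from 0d08c6c: {07394fe, 0d08c6c, 14073b2, 25a01b1, 5dbd6d5, 7aa2091, 9aaa20c, c385679, e872b30}.
Only in 0f9f781's history (ahead): {0f9f781, 2b4924f, 83f57e8, b1902c3} — 4.
Only in 0d08c6c's history (behind): {0d08c6c} — 1.

4 ahead, 1 behind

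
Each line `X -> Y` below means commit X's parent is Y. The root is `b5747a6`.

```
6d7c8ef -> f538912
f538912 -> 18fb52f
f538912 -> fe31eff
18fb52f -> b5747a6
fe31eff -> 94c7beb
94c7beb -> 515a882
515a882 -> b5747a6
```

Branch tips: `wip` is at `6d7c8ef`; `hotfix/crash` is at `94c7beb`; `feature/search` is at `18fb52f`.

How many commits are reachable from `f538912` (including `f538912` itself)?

6

Walking parent pointers from f538912: reachable set = {18fb52f, 515a882, 94c7beb, b5747a6, f538912, fe31eff}.
That is 6 commits.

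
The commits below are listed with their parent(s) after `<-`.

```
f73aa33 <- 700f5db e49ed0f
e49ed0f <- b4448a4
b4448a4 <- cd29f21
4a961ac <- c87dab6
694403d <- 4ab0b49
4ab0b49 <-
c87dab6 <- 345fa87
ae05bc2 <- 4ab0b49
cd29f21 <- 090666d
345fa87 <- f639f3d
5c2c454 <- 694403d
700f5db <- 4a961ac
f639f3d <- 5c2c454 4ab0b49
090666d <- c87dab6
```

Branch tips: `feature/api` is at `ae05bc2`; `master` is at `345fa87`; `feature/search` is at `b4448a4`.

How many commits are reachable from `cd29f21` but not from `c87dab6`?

Reachable from cd29f21: {090666d, 345fa87, 4ab0b49, 5c2c454, 694403d, c87dab6, cd29f21, f639f3d}.
Reachable from c87dab6: {345fa87, 4ab0b49, 5c2c454, 694403d, c87dab6, f639f3d}.
In cd29f21's history but not c87dab6's: {090666d, cd29f21} — 2 commits.

2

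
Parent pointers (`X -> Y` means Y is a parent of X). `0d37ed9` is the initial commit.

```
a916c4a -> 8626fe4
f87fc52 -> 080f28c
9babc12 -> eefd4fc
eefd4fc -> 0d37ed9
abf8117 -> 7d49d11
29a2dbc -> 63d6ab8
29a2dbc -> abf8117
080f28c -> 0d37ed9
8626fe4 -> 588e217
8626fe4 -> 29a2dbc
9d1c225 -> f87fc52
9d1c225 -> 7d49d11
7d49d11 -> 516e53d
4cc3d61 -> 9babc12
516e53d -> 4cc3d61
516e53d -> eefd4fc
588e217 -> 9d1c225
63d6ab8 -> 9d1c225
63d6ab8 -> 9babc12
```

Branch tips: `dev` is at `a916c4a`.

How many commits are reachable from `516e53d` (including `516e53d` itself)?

5

Walking parent pointers from 516e53d: reachable set = {0d37ed9, 4cc3d61, 516e53d, 9babc12, eefd4fc}.
That is 5 commits.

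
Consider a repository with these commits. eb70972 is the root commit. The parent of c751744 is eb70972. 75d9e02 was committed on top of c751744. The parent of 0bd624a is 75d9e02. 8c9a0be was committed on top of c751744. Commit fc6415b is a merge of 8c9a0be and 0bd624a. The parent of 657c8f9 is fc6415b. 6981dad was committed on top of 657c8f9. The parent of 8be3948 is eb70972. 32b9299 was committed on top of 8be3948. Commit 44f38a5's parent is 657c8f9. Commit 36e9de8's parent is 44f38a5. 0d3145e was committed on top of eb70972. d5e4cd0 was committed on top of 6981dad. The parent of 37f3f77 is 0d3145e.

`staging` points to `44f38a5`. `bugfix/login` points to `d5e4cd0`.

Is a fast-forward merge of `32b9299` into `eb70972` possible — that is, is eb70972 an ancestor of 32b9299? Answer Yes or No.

A fast-forward from eb70972 to 32b9299 is possible iff eb70972 is an ancestor of 32b9299.
Ancestors of 32b9299: {32b9299, 8be3948, eb70972}.
eb70972 is among them, so fast-forward is possible.

Yes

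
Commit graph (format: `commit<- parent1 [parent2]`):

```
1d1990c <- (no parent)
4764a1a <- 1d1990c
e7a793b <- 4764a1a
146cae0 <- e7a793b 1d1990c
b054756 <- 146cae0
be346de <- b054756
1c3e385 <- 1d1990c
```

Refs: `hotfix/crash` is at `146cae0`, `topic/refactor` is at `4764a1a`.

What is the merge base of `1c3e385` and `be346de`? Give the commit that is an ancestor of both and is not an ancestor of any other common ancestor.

1d1990c

Ancestors of 1c3e385: {1c3e385, 1d1990c}.
Ancestors of be346de: {146cae0, 1d1990c, 4764a1a, b054756, be346de, e7a793b}.
Common ancestors: {1d1990c}.
The only common ancestor is 1d1990c, so it is the merge base.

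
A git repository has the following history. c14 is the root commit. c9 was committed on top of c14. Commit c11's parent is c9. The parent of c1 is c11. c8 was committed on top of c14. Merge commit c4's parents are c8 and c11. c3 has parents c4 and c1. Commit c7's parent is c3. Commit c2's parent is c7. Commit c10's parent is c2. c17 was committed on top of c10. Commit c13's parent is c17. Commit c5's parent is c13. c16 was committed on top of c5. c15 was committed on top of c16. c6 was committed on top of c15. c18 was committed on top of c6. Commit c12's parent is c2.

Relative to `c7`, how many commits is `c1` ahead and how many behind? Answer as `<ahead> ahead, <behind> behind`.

0 ahead, 4 behind

Reachable from c1: {c1, c11, c14, c9}.
Reachable from c7: {c1, c11, c14, c3, c4, c7, c8, c9}.
Only in c1's history (ahead): {} — 0.
Only in c7's history (behind): {c3, c4, c7, c8} — 4.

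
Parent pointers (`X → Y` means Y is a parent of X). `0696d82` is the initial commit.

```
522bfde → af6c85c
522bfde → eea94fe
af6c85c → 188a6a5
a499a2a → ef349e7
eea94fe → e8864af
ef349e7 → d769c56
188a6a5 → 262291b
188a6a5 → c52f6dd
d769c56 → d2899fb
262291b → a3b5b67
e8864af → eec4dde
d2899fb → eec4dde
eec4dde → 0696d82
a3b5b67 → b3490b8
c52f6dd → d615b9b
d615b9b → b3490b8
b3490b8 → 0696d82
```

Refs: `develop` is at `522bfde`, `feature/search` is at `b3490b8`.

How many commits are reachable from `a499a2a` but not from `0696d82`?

5

Reachable from a499a2a: {0696d82, a499a2a, d2899fb, d769c56, eec4dde, ef349e7}.
Reachable from 0696d82: {0696d82}.
In a499a2a's history but not 0696d82's: {a499a2a, d2899fb, d769c56, eec4dde, ef349e7} — 5 commits.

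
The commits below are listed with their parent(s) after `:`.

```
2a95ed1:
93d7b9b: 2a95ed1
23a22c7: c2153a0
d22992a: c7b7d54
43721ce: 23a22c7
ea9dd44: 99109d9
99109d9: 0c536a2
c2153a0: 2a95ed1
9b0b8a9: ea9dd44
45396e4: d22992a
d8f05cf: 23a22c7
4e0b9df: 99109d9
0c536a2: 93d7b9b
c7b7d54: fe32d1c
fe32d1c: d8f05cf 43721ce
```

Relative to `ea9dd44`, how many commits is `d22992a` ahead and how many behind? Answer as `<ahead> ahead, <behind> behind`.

Reachable from d22992a: {23a22c7, 2a95ed1, 43721ce, c2153a0, c7b7d54, d22992a, d8f05cf, fe32d1c}.
Reachable from ea9dd44: {0c536a2, 2a95ed1, 93d7b9b, 99109d9, ea9dd44}.
Only in d22992a's history (ahead): {23a22c7, 43721ce, c2153a0, c7b7d54, d22992a, d8f05cf, fe32d1c} — 7.
Only in ea9dd44's history (behind): {0c536a2, 93d7b9b, 99109d9, ea9dd44} — 4.

7 ahead, 4 behind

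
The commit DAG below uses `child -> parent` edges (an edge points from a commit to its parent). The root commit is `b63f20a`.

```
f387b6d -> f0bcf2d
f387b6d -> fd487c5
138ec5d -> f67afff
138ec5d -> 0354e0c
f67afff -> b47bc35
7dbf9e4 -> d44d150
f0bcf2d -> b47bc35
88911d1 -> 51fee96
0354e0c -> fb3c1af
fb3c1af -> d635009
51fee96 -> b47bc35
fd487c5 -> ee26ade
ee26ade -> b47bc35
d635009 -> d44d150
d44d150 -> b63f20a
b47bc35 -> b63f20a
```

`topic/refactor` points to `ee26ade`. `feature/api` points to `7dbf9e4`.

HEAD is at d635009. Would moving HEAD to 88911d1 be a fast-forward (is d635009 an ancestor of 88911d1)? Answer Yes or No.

A fast-forward from d635009 to 88911d1 is possible iff d635009 is an ancestor of 88911d1.
Ancestors of 88911d1: {51fee96, 88911d1, b47bc35, b63f20a}.
d635009 is not among them, so fast-forward is not possible.

No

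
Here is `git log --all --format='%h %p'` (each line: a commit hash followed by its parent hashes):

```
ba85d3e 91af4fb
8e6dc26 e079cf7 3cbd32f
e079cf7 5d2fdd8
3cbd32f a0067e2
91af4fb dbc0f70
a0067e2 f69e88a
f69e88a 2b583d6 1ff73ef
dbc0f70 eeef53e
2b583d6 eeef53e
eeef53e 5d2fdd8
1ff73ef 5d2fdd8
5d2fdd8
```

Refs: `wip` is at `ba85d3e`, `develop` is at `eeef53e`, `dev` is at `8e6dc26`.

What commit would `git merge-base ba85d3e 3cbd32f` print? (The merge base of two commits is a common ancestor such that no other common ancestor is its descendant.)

eeef53e

Ancestors of ba85d3e: {5d2fdd8, 91af4fb, ba85d3e, dbc0f70, eeef53e}.
Ancestors of 3cbd32f: {1ff73ef, 2b583d6, 3cbd32f, 5d2fdd8, a0067e2, eeef53e, f69e88a}.
Common ancestors: {5d2fdd8, eeef53e}.
Among these, eeef53e is not an ancestor of any other common ancestor — it is the merge base.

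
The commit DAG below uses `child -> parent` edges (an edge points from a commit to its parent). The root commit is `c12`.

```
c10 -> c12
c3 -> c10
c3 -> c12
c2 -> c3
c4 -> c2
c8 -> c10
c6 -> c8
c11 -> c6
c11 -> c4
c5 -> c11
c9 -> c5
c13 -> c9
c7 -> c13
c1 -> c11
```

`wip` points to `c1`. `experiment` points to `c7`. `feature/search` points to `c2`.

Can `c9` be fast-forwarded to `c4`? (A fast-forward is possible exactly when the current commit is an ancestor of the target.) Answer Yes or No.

No

A fast-forward from c9 to c4 is possible iff c9 is an ancestor of c4.
Ancestors of c4: {c10, c12, c2, c3, c4}.
c9 is not among them, so fast-forward is not possible.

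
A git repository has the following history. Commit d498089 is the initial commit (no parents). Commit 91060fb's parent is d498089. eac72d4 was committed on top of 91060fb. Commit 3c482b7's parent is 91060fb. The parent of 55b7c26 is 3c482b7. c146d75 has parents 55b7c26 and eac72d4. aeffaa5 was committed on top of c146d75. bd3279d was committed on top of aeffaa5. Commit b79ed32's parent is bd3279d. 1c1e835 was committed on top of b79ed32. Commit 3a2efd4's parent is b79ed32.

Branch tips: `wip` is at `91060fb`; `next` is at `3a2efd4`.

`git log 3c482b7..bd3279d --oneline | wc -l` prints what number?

Reachable from bd3279d: {3c482b7, 55b7c26, 91060fb, aeffaa5, bd3279d, c146d75, d498089, eac72d4}.
Reachable from 3c482b7: {3c482b7, 91060fb, d498089}.
In bd3279d's history but not 3c482b7's: {55b7c26, aeffaa5, bd3279d, c146d75, eac72d4} — 5 commits.

5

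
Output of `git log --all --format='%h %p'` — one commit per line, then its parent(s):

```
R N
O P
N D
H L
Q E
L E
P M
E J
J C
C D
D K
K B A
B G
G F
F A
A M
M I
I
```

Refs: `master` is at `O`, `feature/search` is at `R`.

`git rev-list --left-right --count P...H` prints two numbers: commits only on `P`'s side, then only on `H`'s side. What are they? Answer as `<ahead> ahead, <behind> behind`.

Reachable from P: {I, M, P}.
Reachable from H: {A, B, C, D, E, F, G, H, I, J, K, L, M}.
Only in P's history (ahead): {P} — 1.
Only in H's history (behind): {A, B, C, D, E, F, G, H, J, K, L} — 11.

1 ahead, 11 behind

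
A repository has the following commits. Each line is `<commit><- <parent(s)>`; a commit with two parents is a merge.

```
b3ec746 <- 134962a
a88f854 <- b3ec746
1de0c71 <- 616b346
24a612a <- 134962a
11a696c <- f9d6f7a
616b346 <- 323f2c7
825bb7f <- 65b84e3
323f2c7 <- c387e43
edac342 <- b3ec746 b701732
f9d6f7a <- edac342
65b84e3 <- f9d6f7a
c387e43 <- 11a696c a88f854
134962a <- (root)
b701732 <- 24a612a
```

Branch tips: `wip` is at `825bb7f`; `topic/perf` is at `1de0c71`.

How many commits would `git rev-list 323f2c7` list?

Walking parent pointers from 323f2c7: reachable set = {11a696c, 134962a, 24a612a, 323f2c7, a88f854, b3ec746, b701732, c387e43, edac342, f9d6f7a}.
That is 10 commits.

10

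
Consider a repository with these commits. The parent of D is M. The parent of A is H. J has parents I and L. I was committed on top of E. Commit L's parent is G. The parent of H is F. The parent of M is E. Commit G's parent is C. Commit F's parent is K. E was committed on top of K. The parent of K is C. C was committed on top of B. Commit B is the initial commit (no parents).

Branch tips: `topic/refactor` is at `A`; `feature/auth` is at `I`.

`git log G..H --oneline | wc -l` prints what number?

3

Reachable from H: {B, C, F, H, K}.
Reachable from G: {B, C, G}.
In H's history but not G's: {F, H, K} — 3 commits.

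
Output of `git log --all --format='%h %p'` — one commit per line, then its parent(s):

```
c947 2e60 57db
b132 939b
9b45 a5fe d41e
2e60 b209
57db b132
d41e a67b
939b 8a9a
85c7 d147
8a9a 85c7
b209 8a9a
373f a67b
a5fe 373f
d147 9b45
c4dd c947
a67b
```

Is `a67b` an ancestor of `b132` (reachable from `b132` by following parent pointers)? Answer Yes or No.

Yes

Ancestors of b132 (commits reachable by following parents): {373f, 85c7, 8a9a, 939b, 9b45, a5fe, a67b, b132, d147, d41e}.
a67b is in that set, so it is an ancestor of b132.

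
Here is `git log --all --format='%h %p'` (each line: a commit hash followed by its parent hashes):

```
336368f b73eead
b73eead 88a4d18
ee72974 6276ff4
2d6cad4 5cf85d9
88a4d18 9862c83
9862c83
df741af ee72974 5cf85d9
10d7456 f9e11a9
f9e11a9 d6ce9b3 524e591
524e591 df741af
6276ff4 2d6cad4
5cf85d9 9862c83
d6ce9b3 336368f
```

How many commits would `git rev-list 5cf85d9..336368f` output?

Reachable from 336368f: {336368f, 88a4d18, 9862c83, b73eead}.
Reachable from 5cf85d9: {5cf85d9, 9862c83}.
In 336368f's history but not 5cf85d9's: {336368f, 88a4d18, b73eead} — 3 commits.

3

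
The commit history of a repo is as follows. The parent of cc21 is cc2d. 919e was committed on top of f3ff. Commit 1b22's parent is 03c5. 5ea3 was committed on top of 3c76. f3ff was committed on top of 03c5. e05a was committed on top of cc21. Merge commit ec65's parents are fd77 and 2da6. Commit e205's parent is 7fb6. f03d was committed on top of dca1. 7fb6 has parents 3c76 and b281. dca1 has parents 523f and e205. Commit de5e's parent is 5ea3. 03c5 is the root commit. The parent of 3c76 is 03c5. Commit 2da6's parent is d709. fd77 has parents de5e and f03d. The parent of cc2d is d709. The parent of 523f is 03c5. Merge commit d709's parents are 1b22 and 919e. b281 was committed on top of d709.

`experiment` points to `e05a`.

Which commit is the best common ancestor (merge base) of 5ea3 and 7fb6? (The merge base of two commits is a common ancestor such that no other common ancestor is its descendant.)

Ancestors of 5ea3: {03c5, 3c76, 5ea3}.
Ancestors of 7fb6: {03c5, 1b22, 3c76, 7fb6, 919e, b281, d709, f3ff}.
Common ancestors: {03c5, 3c76}.
Among these, 3c76 is not an ancestor of any other common ancestor — it is the merge base.

3c76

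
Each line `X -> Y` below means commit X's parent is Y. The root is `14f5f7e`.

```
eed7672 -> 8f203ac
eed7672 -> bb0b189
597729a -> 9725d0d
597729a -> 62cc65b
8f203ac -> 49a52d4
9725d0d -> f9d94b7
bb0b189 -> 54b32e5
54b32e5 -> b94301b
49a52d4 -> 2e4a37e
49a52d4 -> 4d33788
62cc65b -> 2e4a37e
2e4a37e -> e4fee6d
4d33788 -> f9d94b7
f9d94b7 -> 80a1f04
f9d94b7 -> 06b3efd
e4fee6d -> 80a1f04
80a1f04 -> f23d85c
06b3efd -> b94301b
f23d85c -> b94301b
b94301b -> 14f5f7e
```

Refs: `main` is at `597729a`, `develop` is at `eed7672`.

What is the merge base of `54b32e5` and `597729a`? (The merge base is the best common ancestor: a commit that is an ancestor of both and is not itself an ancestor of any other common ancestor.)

Ancestors of 54b32e5: {14f5f7e, 54b32e5, b94301b}.
Ancestors of 597729a: {06b3efd, 14f5f7e, 2e4a37e, 597729a, 62cc65b, 80a1f04, 9725d0d, b94301b, e4fee6d, f23d85c, f9d94b7}.
Common ancestors: {14f5f7e, b94301b}.
Among these, b94301b is not an ancestor of any other common ancestor — it is the merge base.

b94301b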